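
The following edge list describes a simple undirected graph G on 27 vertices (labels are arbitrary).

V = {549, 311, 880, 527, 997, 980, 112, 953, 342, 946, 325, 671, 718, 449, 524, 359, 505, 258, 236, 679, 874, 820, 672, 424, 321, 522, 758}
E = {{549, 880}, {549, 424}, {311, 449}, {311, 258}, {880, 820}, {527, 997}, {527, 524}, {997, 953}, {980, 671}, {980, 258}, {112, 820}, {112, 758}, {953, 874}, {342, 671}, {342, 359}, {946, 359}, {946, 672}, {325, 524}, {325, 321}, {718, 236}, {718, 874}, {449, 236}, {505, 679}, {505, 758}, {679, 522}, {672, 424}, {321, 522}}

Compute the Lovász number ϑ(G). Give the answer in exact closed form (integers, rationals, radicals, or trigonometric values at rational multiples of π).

N(258) = {311, 980}, |N(258)| = 2.
N(758) = {112, 505}, |N(758)| = 2.
N(980) = {671, 258}, |N(980)| = 2.
N(112) = {820, 758}, |N(112)| = 2.
2-regular, N=27; this is C_{27}, the 27-cycle.
spec(A) ≈ [2.0, 1.946, 1.787, 1.532, 1.194, 0.792, 0.347, -0.116, -0.574, -1.0, -1.372, -1.671, -1.879, -1.986] (distinct, 3 d.p.).
λ_max=2, λ_min=-2*cos(pi/27); ϑ = −27·λ_min/(λ_max−λ_min) = 27*cos(pi/27)/(cos(pi/27) + 1).
Numerically 13.45420409.
Sandwich: α(G)=13 ≤ ϑ(G)=27*cos(pi/27)/(cos(pi/27) + 1) ≤ χ(Ḡ)=14 (both strict).

27*cos(pi/27)/(cos(pi/27) + 1)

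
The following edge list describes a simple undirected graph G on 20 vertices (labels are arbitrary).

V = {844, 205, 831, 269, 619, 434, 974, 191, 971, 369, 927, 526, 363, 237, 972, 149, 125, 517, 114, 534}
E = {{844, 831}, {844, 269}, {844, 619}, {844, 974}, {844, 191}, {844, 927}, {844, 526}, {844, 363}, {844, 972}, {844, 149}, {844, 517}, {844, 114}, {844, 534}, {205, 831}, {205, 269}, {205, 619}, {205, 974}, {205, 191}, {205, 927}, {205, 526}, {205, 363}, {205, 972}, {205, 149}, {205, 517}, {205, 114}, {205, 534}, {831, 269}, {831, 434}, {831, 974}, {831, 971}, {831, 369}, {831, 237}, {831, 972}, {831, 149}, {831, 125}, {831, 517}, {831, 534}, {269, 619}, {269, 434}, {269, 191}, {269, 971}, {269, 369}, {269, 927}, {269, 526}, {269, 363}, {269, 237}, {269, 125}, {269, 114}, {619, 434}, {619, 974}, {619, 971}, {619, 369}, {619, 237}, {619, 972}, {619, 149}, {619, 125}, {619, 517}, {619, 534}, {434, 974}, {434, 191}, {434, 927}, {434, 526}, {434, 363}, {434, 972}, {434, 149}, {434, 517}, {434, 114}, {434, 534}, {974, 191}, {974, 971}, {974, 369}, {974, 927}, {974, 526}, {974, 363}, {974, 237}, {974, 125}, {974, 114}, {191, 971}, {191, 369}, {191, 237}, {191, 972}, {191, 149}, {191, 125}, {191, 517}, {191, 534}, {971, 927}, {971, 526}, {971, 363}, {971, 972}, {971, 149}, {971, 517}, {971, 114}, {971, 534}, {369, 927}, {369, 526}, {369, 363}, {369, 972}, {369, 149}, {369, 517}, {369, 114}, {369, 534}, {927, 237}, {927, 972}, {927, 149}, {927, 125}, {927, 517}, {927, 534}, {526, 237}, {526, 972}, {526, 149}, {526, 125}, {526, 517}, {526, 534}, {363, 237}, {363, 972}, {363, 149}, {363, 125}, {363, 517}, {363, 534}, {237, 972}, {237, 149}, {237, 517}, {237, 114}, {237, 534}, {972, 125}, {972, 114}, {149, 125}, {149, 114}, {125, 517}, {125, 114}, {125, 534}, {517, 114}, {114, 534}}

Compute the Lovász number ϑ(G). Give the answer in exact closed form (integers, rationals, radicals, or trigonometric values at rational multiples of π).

7

Vertex 269 has 14 neighbors: 844, 205, 831, 619, 434, 191, 971, 369, 927, 526, 363, 237, 125, 114.
N(971) = {831, 269, 619, 974, 191, 927, 526, 363, 972, 149, 517, 114, 534}, |N(971)| = 13.
N(972) = {844, 205, 831, 619, 434, 191, 971, 369, 927, 526, 363, 237, 125, 114}, |N(972)| = 14.
Vertex 369 has 13 neighbors: 831, 269, 619, 974, 191, 927, 526, 363, 972, 149, 517, 114, 534.
Complete 3-partite, parts [7, 7, 6]: perfect, ϑ = α = 7.
ϑ(G) ≈ 7.0000.
7 ≤ 7 ≤ 7: collapsed.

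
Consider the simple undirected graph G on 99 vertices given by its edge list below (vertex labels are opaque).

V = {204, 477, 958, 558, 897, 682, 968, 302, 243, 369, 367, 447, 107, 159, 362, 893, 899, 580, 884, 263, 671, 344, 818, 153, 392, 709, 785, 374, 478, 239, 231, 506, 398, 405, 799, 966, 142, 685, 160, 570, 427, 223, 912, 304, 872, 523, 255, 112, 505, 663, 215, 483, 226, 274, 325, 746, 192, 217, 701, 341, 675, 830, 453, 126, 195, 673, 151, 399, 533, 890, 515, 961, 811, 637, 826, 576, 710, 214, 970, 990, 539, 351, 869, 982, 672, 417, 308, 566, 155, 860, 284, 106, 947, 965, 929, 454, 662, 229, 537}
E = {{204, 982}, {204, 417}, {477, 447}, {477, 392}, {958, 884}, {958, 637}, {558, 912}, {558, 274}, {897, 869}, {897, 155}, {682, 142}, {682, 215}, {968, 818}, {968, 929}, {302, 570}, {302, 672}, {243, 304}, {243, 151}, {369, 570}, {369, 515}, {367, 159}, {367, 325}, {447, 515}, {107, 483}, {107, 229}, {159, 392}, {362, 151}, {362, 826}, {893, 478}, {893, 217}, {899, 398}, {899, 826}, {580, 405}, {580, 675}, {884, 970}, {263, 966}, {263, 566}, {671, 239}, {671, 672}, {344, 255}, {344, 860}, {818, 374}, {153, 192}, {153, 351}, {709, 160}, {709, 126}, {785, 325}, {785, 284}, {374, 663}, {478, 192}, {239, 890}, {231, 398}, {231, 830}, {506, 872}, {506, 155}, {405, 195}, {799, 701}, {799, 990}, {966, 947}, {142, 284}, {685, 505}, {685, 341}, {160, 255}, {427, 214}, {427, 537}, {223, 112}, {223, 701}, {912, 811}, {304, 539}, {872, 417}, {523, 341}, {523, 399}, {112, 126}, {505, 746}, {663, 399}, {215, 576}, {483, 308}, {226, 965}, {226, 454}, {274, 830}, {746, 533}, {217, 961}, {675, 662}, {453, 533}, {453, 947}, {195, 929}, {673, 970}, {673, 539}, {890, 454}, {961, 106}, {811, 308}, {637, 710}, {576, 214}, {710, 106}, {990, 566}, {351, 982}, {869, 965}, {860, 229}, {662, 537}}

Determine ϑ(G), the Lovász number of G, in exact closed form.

N(785) = {325, 284}, |N(785)| = 2.
Vertex 673 has 2 neighbors: 970, 539.
Vertex 351 has 2 neighbors: 153, 982.
deg(860) = 2; N(860) = {344, 229}.
deg(v) = 2 for all v (|V|=99); this is C_{99}, the 99-cycle.
The 50 distinct eigenvalues: [2.0, 1.99597, 1.98391, 1.96386, 1.9359, 1.90014, 1.85674, 1.80585, 1.7477, 1.68251, 1.61054, 1.53209, 1.44747, 1.35702, 1.26111, 1.16011, 1.05445, 0.94454, 0.83083, 0.71377, 0.59384, 0.47152, 0.3473, 0.22168, 0.09516, -0.03173, -0.1585, -0.28463, -0.40961, -0.53295, -0.65414, -0.77269, -0.88813, -1.0, -1.10784, -1.21122, -1.30972, -1.40295, -1.49053, -1.57211, -1.64735, -1.71597, -1.77767, -1.83222, -1.87939, -1.91899, -1.95086, -1.97488, -1.99094, -1.99899].
ϑ = −N·λ_min/(λ_max−λ_min) = −99·(-2*cos(pi/99))/(2−(-2*cos(pi/99))) = 99*cos(pi/99)/(cos(pi/99) + 1).
Numerically 49.48753629.
α=49, χ(Ḡ)=50; ϑ=99*cos(pi/99)/(cos(pi/99) + 1) lies between (both strict).

99*cos(pi/99)/(cos(pi/99) + 1)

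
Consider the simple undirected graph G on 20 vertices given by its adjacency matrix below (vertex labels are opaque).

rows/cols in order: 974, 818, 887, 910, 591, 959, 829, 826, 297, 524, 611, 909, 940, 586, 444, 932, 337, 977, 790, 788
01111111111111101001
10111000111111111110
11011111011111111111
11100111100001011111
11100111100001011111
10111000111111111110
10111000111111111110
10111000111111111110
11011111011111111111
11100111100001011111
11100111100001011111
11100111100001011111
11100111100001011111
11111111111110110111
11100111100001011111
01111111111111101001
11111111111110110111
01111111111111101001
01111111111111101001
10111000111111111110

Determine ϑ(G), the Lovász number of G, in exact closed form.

Vertex 790 has 16 neighbors: 818, 887, 910, 591, 959, 829, 826, 297, 524, 611, 909, 940, 586, 444, 337, 788.
deg(297) = 18; N(297) = {974, 818, 910, 591, 959, 829, 826, 524, 611, 909, 940, 586, 444, 932, 337, 977, 790, 788}.
Vertex 887 has 18 neighbors: 974, 818, 910, 591, 959, 829, 826, 524, 611, 909, 940, 586, 444, 932, 337, 977, 790, 788.
Vertex 909 has 13 neighbors: 974, 818, 887, 959, 829, 826, 297, 586, 932, 337, 977, 790, 788.
5 parts of sizes [7, 5, 4, 2, 2]; α(G) = 7 = ϑ (perfect).
≈ 7.0000000 (to 7 d.p.).
Lovász sandwich 7 ≤ 7 ≤ 7: collapsed.

7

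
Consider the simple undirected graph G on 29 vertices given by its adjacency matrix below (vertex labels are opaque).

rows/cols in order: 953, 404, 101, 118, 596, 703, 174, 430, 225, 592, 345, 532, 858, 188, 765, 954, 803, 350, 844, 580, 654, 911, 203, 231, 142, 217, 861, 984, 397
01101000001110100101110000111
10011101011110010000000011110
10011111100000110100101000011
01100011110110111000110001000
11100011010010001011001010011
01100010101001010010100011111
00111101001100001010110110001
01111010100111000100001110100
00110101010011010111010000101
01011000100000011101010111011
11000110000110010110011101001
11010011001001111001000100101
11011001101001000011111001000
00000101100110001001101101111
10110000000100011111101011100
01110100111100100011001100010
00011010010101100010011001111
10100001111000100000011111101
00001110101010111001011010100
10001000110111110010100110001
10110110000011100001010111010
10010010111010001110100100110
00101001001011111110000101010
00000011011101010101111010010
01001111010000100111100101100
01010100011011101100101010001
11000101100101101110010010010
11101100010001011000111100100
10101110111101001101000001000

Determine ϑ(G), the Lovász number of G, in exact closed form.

deg(404) = 14; N(404) = {953, 118, 596, 703, 430, 592, 345, 532, 858, 954, 142, 217, 861, 984}.
N(203) = {101, 596, 430, 345, 858, 188, 765, 954, 803, 350, 844, 231, 217, 984}, |N(203)| = 14.
N(142) = {404, 596, 703, 174, 430, 592, 765, 350, 844, 580, 654, 231, 217, 861}, |N(142)| = 14.
N(217) = {404, 118, 703, 592, 345, 858, 188, 765, 803, 350, 654, 203, 142, 397}, |N(217)| = 14.
Regular of degree 14 on 29 vertices: strongly regular (29,14,6,7).
Distinct eigenvalues (to 3 d.p.): [14.0, 2.193, -3.193].
−29·(-sqrt(29)/2 - 1/2) / ((14)−(-sqrt(29)/2 - 1/2)) = sqrt(29) = ϑ(G).
≈ 5.3851648 (to 7 d.p.).

sqrt(29)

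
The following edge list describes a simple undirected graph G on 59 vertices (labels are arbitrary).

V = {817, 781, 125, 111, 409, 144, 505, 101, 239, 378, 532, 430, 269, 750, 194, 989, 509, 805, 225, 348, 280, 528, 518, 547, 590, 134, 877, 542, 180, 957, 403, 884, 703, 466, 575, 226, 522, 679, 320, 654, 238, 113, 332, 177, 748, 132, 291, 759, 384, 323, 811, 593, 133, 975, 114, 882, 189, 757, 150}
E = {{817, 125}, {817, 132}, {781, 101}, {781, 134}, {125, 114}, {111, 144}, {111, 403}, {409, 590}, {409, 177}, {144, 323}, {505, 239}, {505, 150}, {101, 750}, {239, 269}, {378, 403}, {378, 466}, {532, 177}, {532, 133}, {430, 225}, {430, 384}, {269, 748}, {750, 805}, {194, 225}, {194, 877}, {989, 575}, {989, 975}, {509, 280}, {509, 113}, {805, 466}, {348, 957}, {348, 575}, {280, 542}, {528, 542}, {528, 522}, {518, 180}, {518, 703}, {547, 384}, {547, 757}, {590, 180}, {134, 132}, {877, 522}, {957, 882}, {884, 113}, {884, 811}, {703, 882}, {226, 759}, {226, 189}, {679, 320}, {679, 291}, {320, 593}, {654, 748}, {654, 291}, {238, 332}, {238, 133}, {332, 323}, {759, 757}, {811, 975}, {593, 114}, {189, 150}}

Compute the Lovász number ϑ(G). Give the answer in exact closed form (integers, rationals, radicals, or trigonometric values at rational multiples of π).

Vertex 542 has 2 neighbors: 280, 528.
N(975) = {989, 811}, |N(975)| = 2.
Vertex 759 has 2 neighbors: 226, 757.
Vertex 528 has 2 neighbors: 542, 522.
2-regular, N=59; this is C_{59}, the 59-cycle.
A has 30 distinct eigenvalues ≈ [2.0, 1.989, 1.955, 1.899, 1.821, 1.723, 1.605, 1.47, 1.317, 1.15, 0.969, 0.778, 0.577, 0.371, 0.16, -0.053, -0.265, -0.475, -0.678, -0.875, -1.061, -1.235, -1.395, -1.54, -1.667, -1.775, -1.863, -1.93, -1.975, -1.997].
Lovász: ϑ = −59(-2*cos(pi/59))/(2+-(-1)*2*cos(pi/59)) = 59*cos(pi/59)/(cos(pi/59) + 1).
Numerically 29.4791.
α=29, χ(Ḡ)=30; ϑ=59*cos(pi/59)/(cos(pi/59) + 1) lies between (both strict).

59*cos(pi/59)/(cos(pi/59) + 1)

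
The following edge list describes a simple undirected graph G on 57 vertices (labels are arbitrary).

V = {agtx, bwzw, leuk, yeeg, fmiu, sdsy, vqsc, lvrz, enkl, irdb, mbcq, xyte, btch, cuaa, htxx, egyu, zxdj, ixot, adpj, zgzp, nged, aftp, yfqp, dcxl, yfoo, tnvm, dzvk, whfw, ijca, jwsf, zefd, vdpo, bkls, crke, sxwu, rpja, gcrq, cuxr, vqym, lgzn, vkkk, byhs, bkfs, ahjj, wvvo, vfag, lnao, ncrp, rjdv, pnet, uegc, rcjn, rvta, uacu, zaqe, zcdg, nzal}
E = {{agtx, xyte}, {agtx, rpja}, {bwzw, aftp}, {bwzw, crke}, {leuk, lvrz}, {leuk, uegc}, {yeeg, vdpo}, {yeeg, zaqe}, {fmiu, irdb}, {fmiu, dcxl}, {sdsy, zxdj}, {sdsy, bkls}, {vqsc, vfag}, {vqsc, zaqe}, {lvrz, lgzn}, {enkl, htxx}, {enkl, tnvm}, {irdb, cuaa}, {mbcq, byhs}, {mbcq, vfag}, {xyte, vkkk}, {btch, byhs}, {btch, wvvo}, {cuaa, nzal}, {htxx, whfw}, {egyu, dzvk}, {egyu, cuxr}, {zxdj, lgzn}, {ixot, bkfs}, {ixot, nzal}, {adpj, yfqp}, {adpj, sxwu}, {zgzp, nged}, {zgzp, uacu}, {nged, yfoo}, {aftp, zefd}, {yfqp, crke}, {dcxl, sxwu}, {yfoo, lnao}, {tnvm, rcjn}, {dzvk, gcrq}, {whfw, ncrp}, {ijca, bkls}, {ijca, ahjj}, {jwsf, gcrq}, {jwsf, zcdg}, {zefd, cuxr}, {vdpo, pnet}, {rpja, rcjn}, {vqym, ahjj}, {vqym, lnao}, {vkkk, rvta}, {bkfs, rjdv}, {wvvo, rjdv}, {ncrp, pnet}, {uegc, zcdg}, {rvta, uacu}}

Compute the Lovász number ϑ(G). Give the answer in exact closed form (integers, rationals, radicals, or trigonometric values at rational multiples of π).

Vertex aftp has 2 neighbors: bwzw, zefd.
deg(rcjn) = 2; N(rcjn) = {tnvm, rpja}.
Vertex cuxr has 2 neighbors: egyu, zefd.
deg(vkkk) = 2; N(vkkk) = {xyte, rvta}.
Every vertex has degree 2 (N=57); this is C_{57}, the 57-cycle.
The 29 distinct eigenvalues: [2.0, 1.987861, 1.951593, 1.891634, 1.808714, 1.703839, 1.578281, 1.433565, 1.271447, 1.093896, 0.903067, 0.701275, 0.490971, 0.274707, 0.055109, -0.165159, -0.383421, -0.59703, -0.803391, -1.0, -1.184471, -1.354563, -1.508213, -1.643556, -1.758948, -1.852988, -1.924536, -1.972723, -1.996963].
ϑ = −N·λ_min/(λ_max−λ_min) = −57·(-2*cos(pi/57))/(2−(-2*cos(pi/57))) = 57*cos(pi/57)/(cos(pi/57) + 1).
ϑ(G) ≈ 28.478345168.
Lovász sandwich 28 ≤ 57*cos(pi/57)/(cos(pi/57) + 1) ≤ 29: both strict.

57*cos(pi/57)/(cos(pi/57) + 1)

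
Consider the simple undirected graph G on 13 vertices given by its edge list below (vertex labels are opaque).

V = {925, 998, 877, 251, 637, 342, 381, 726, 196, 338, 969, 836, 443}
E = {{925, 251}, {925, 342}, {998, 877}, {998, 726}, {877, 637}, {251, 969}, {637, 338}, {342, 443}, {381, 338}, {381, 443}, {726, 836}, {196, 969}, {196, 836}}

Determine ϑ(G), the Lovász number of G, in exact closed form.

13*cos(pi/13)/(cos(pi/13) + 1)

deg(836) = 2; N(836) = {726, 196}.
Vertex 196 has 2 neighbors: 969, 836.
Vertex 251 has 2 neighbors: 925, 969.
deg(443) = 2; N(443) = {342, 381}.
13-vertex 2-regular graph: this is C_{13}, the 13-cycle.
The 7 distinct eigenvalues: [2.0, 1.77091, 1.13613, 0.24107, -0.70921, -1.49702, -1.94188].
Lovász (edge-transitive): ϑ = −13·(-2*cos(pi/13))/((2)−(-2*cos(pi/13))) = 13*cos(pi/13)/(cos(pi/13) + 1).
Numerically 6.404168563.
Sandwich: α(G)=6 ≤ ϑ(G)=13*cos(pi/13)/(cos(pi/13) + 1) ≤ χ(Ḡ)=7 (both strict).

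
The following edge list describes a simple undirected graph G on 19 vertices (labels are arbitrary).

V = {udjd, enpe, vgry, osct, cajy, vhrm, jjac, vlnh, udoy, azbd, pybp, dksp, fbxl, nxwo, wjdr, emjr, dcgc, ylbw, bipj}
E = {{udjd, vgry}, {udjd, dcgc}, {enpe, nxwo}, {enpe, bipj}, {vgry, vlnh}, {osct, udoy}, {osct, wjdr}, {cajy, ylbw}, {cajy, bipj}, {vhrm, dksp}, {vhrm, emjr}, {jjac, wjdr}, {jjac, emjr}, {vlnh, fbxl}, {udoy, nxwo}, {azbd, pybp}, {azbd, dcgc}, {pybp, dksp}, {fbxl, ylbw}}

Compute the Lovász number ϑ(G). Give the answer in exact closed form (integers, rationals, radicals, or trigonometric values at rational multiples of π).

deg(dcgc) = 2; N(dcgc) = {udjd, azbd}.
deg(jjac) = 2; N(jjac) = {wjdr, emjr}.
N(vgry) = {udjd, vlnh}, |N(vgry)| = 2.
deg(vhrm) = 2; N(vhrm) = {dksp, emjr}.
2-regular, N=19; the odd cycle C_{19}.
A has 10 distinct eigenvalues ≈ [2.0, 1.891634, 1.578281, 1.093896, 0.490971, -0.165159, -0.803391, -1.354563, -1.758948, -1.972723].
With N=19: ϑ(G) = 19·(-(-1)*2*cos(pi/19))/(2−(-2*cos(pi/19))) = 19*cos(pi/19)/(cos(pi/19) + 1).
Numerically 9.434771374.
Sandwich: α(G)=9 ≤ ϑ(G)=19*cos(pi/19)/(cos(pi/19) + 1) ≤ χ(Ḡ)=10 (both strict).

19*cos(pi/19)/(cos(pi/19) + 1)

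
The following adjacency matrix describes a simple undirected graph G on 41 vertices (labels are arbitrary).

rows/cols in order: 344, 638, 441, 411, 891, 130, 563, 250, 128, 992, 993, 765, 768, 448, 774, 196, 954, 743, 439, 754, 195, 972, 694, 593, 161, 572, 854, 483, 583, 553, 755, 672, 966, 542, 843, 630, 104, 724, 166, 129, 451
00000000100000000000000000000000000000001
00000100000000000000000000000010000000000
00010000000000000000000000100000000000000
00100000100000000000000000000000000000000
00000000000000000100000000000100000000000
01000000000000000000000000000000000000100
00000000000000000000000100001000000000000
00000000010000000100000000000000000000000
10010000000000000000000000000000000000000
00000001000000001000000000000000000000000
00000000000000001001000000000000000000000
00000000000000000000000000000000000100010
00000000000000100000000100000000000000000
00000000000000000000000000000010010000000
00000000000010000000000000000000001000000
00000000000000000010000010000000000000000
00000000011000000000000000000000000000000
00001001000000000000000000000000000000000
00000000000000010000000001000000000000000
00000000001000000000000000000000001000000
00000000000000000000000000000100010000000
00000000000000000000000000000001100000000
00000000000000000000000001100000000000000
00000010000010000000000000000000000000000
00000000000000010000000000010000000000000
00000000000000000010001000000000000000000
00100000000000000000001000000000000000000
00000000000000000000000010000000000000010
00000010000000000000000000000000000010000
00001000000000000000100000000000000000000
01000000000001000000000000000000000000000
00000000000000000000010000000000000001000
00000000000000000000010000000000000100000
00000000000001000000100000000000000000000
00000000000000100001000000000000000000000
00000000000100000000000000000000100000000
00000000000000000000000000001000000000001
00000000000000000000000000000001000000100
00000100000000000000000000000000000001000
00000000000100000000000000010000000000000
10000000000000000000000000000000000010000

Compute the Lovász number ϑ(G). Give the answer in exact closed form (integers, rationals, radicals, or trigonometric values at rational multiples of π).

41*cos(pi/41)/(cos(pi/41) + 1)

N(768) = {774, 593}, |N(768)| = 2.
Vertex 161 has 2 neighbors: 196, 483.
N(694) = {572, 854}, |N(694)| = 2.
N(128) = {344, 411}, |N(128)| = 2.
Every vertex has degree 2 (N=41); this is C_{41}, the 41-cycle.
The 21 distinct eigenvalues: [2.0, 1.976561, 1.906793, 1.792331, 1.635859, 1.441043, 1.212451, 0.95544, 0.676034, 0.380782, 0.076605, -0.229367, -0.529963, -0.818137, -1.087135, -1.330651, -1.542978, -1.719139, -1.855005, -1.947391, -1.994132].
ϑ = −N·λ_min/(λ_max−λ_min) = −41·(-2*cos(pi/41))/(2−(-2*cos(pi/41))) = 41*cos(pi/41)/(cos(pi/41) + 1).
≈ 20.469880 (to 6 d.p.).
α=20, χ(Ḡ)=21; ϑ=41*cos(pi/41)/(cos(pi/41) + 1) lies between (both strict).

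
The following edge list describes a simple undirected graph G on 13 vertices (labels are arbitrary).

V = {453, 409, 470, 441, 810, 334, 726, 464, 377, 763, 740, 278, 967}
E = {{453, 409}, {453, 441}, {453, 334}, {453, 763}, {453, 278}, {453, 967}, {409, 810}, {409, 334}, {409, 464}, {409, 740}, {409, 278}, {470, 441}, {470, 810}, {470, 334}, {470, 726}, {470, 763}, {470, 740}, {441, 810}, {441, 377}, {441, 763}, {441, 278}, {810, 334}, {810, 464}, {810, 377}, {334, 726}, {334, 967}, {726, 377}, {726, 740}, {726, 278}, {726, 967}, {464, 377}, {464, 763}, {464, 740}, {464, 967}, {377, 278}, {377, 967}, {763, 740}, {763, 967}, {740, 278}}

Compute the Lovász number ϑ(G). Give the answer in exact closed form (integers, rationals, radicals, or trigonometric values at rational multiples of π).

sqrt(13)

N(334) = {453, 409, 470, 810, 726, 967}, |N(334)| = 6.
Vertex 441 has 6 neighbors: 453, 470, 810, 377, 763, 278.
Vertex 470 has 6 neighbors: 441, 810, 334, 726, 763, 740.
N(278) = {453, 409, 441, 726, 377, 740}, |N(278)| = 6.
6-regular, N=13; SR(13,6,2,3) — a Paley graph.
A has 3 distinct eigenvalues ≈ [6.0, 1.303, -2.303].
ϑ = −N·λ_min/(λ_max−λ_min) = −13·(-sqrt(13)/2 - 1/2)/(6−(-sqrt(13)/2 - 1/2)) = sqrt(13).
ϑ(G) ≈ 3.60555.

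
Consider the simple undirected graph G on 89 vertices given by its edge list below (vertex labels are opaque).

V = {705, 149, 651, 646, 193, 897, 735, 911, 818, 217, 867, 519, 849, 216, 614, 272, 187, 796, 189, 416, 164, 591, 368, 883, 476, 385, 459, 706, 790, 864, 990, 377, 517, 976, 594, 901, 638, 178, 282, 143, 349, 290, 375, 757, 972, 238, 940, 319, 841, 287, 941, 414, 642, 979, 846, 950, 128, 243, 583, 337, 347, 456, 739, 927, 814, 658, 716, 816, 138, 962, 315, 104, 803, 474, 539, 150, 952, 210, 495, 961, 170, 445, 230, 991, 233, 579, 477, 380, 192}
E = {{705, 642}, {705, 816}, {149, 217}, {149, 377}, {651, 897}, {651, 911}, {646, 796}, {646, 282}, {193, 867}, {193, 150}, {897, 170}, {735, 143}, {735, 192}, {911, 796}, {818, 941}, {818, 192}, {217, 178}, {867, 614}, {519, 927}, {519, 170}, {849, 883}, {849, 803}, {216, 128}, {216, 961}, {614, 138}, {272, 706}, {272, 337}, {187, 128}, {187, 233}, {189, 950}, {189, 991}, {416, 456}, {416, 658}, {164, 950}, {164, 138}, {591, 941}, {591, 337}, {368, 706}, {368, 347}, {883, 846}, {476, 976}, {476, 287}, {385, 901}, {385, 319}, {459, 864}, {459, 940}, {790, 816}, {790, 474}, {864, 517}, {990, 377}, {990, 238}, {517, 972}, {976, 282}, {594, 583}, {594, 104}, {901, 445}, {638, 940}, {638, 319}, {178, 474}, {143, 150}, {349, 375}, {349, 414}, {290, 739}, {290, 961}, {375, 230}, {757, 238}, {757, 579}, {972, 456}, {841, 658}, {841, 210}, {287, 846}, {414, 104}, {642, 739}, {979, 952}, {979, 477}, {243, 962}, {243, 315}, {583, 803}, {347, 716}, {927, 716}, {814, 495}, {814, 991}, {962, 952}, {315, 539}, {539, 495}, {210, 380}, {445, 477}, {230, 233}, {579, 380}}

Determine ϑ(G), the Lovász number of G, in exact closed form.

89*cos(pi/89)/(cos(pi/89) + 1)

Vertex 579 has 2 neighbors: 757, 380.
N(991) = {189, 814}, |N(991)| = 2.
N(976) = {476, 282}, |N(976)| = 2.
Vertex 594 has 2 neighbors: 583, 104.
deg(v) = 2 for all v (|V|=89); connected 2-regular on 89 ⇒ C_{89}.
spec(A) ≈ [2.0, 1.995018, 1.980097, 1.955311, 1.920784, 1.876688, 1.823242, 1.760713, 1.689412, 1.609694, 1.521958, 1.426638, 1.324212, 1.215188, 1.10011, 0.979551, 0.854113, 0.724419, 0.591116, 0.454869, 0.316355, 0.176265, 0.035297, -0.105847, -0.246463, -0.385852, -0.523319, -0.658178, -0.789758, -0.917404, -1.040479, -1.158371, -1.270491, -1.376282, -1.475217, -1.566802, -1.650581, -1.726138, -1.793094, -1.851118, -1.89992, -1.939256, -1.968931, -1.988796, -1.998754] (distinct, 6 d.p.).
Lovász (edge-transitive): ϑ = −89·(-2*cos(pi/89))/((2)−(-2*cos(pi/89))) = 89*cos(pi/89)/(cos(pi/89) + 1).
Numerically 44.486135317.
44 ≤ 89*cos(pi/89)/(cos(pi/89) + 1) ≤ 45: both strict.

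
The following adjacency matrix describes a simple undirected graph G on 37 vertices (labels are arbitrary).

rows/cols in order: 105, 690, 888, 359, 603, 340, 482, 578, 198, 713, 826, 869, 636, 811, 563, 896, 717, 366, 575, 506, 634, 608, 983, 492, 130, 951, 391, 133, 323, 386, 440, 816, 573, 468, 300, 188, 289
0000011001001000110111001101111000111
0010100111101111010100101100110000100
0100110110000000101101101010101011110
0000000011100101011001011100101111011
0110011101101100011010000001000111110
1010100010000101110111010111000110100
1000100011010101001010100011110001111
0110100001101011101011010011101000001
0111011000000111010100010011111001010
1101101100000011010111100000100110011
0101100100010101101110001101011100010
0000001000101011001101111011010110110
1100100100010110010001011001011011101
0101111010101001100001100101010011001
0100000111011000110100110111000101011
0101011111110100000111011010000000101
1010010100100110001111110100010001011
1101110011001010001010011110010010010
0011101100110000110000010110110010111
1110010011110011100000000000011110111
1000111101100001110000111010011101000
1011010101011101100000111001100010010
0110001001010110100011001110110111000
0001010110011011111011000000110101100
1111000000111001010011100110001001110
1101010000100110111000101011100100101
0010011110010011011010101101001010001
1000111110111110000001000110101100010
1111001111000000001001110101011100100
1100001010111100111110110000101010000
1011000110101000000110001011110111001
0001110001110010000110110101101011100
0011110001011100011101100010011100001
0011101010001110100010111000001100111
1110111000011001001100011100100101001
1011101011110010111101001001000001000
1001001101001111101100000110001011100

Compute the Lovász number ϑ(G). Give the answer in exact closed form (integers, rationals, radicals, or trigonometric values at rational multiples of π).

sqrt(37)

Vertex 951 has 18 neighbors: 105, 690, 359, 340, 826, 811, 563, 717, 366, 575, 983, 130, 391, 133, 323, 816, 300, 289.
Vertex 359 has 18 neighbors: 198, 713, 826, 811, 896, 366, 575, 608, 492, 130, 951, 323, 440, 816, 573, 468, 188, 289.
deg(896) = 18; N(896) = {690, 359, 340, 482, 578, 198, 713, 826, 869, 811, 506, 634, 608, 492, 130, 391, 300, 289}.
deg(391) = 18; N(391) = {888, 340, 482, 578, 198, 869, 563, 896, 366, 575, 634, 983, 130, 951, 133, 440, 573, 289}.
Regular of degree 18 on 37 vertices: strongly regular (37,18,8,9).
Distinct eigenvalues (to 4 d.p.): [18.0, 2.5414, -3.5414].
Lovász: ϑ = −37(-sqrt(37)/2 - 1/2)/(18+-(-sqrt(37)/2 - 1/2)) = sqrt(37).
ϑ(G) ≈ 6.082762530.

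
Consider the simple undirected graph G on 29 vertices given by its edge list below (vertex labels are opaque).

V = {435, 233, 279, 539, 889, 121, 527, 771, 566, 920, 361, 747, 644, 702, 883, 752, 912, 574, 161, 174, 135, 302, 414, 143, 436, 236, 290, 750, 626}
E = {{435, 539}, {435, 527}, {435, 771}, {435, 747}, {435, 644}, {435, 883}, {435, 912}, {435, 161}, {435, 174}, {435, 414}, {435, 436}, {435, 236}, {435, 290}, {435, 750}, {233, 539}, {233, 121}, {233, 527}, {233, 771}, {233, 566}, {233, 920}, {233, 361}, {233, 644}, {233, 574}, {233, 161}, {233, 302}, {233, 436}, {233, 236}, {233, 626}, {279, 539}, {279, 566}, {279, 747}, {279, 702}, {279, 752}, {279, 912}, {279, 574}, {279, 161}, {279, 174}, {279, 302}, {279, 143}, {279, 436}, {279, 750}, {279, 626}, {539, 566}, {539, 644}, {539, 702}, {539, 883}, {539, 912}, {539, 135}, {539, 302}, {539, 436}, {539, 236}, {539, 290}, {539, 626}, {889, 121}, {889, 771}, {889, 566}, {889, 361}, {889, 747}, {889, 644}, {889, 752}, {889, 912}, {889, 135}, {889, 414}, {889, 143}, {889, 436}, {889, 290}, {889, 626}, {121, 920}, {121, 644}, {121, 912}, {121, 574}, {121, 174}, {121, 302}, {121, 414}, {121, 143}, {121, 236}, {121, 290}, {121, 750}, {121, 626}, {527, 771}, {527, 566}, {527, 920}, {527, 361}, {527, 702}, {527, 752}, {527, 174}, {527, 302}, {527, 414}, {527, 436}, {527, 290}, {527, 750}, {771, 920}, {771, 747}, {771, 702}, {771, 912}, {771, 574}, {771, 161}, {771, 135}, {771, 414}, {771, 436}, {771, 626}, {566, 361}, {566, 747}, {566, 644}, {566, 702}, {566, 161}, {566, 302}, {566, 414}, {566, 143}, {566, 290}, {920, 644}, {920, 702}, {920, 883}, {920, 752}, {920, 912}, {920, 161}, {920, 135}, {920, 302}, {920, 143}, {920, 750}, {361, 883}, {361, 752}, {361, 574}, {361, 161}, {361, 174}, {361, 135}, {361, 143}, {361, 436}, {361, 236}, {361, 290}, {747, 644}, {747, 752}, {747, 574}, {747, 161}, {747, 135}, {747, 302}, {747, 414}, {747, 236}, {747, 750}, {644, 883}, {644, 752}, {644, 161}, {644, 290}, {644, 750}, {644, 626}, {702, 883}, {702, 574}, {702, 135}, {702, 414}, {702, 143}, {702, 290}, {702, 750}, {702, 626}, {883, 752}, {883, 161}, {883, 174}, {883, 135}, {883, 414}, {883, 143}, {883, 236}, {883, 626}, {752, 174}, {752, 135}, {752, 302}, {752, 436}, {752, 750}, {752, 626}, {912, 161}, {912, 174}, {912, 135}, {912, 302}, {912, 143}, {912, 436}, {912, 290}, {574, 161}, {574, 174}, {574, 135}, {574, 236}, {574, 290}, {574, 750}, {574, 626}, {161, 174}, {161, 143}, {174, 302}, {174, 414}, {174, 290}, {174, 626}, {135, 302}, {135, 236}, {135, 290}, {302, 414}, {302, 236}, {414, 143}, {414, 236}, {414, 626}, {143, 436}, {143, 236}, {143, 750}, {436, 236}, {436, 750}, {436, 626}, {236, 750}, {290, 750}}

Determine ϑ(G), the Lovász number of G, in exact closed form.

N(702) = {279, 539, 527, 771, 566, 920, 883, 574, 135, 414, 143, 290, 750, 626}, |N(702)| = 14.
N(750) = {435, 279, 121, 527, 920, 747, 644, 702, 752, 574, 143, 436, 236, 290}, |N(750)| = 14.
deg(135) = 14; N(135) = {539, 889, 771, 920, 361, 747, 702, 883, 752, 912, 574, 302, 236, 290}.
Vertex 361 has 14 neighbors: 233, 889, 527, 566, 883, 752, 574, 161, 174, 135, 143, 436, 236, 290.
14-regular, N=29; strongly regular (29,14,6,7).
A has 3 distinct eigenvalues ≈ [14.0, 2.192582, -3.192582].
Lovász: ϑ = −29(-sqrt(29)/2 - 1/2)/(14+-(-sqrt(29)/2 - 1/2)) = sqrt(29).
≈ 5.38516481 (to 8 d.p.).

sqrt(29)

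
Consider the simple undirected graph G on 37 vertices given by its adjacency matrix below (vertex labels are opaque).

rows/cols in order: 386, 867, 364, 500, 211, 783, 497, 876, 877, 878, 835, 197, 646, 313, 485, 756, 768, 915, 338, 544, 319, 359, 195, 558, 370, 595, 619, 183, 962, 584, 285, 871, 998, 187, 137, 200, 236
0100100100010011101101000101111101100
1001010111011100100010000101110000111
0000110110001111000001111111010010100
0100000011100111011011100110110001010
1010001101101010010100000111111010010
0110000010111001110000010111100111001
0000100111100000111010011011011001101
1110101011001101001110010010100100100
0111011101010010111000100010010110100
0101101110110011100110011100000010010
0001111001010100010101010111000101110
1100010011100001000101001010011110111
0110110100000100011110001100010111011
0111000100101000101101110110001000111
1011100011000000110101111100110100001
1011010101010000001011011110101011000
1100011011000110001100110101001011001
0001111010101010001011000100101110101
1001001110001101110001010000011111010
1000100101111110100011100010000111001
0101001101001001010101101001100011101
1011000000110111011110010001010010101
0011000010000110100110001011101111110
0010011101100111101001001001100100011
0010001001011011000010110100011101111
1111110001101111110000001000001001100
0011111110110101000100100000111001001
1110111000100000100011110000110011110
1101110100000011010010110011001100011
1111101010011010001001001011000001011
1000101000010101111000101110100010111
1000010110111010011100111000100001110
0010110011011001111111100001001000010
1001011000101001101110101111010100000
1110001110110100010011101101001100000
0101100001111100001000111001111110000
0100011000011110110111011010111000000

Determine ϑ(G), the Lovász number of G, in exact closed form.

Vertex 768 has 18 neighbors: 386, 867, 783, 497, 877, 878, 313, 485, 338, 544, 195, 558, 595, 183, 285, 998, 187, 236.
N(137) = {386, 867, 364, 497, 876, 877, 835, 197, 313, 915, 319, 359, 195, 370, 595, 183, 285, 871}, |N(137)| = 18.
deg(386) = 18; N(386) = {867, 211, 876, 197, 485, 756, 768, 338, 544, 359, 595, 183, 962, 584, 285, 871, 187, 137}.
Vertex 364 has 18 neighbors: 211, 783, 876, 877, 646, 313, 485, 756, 359, 195, 558, 370, 595, 619, 183, 584, 998, 137.
deg(v) = 18 for all v (|V|=37); SR(37,18,8,9) — a Paley graph.
spec(A) ≈ [18.0, 2.54138, -3.54138] (distinct, 5 d.p.).
−37·(-sqrt(37)/2 - 1/2) / ((18)−(-sqrt(37)/2 - 1/2)) = sqrt(37) = ϑ(G).
Numerically 6.0827625.

sqrt(37)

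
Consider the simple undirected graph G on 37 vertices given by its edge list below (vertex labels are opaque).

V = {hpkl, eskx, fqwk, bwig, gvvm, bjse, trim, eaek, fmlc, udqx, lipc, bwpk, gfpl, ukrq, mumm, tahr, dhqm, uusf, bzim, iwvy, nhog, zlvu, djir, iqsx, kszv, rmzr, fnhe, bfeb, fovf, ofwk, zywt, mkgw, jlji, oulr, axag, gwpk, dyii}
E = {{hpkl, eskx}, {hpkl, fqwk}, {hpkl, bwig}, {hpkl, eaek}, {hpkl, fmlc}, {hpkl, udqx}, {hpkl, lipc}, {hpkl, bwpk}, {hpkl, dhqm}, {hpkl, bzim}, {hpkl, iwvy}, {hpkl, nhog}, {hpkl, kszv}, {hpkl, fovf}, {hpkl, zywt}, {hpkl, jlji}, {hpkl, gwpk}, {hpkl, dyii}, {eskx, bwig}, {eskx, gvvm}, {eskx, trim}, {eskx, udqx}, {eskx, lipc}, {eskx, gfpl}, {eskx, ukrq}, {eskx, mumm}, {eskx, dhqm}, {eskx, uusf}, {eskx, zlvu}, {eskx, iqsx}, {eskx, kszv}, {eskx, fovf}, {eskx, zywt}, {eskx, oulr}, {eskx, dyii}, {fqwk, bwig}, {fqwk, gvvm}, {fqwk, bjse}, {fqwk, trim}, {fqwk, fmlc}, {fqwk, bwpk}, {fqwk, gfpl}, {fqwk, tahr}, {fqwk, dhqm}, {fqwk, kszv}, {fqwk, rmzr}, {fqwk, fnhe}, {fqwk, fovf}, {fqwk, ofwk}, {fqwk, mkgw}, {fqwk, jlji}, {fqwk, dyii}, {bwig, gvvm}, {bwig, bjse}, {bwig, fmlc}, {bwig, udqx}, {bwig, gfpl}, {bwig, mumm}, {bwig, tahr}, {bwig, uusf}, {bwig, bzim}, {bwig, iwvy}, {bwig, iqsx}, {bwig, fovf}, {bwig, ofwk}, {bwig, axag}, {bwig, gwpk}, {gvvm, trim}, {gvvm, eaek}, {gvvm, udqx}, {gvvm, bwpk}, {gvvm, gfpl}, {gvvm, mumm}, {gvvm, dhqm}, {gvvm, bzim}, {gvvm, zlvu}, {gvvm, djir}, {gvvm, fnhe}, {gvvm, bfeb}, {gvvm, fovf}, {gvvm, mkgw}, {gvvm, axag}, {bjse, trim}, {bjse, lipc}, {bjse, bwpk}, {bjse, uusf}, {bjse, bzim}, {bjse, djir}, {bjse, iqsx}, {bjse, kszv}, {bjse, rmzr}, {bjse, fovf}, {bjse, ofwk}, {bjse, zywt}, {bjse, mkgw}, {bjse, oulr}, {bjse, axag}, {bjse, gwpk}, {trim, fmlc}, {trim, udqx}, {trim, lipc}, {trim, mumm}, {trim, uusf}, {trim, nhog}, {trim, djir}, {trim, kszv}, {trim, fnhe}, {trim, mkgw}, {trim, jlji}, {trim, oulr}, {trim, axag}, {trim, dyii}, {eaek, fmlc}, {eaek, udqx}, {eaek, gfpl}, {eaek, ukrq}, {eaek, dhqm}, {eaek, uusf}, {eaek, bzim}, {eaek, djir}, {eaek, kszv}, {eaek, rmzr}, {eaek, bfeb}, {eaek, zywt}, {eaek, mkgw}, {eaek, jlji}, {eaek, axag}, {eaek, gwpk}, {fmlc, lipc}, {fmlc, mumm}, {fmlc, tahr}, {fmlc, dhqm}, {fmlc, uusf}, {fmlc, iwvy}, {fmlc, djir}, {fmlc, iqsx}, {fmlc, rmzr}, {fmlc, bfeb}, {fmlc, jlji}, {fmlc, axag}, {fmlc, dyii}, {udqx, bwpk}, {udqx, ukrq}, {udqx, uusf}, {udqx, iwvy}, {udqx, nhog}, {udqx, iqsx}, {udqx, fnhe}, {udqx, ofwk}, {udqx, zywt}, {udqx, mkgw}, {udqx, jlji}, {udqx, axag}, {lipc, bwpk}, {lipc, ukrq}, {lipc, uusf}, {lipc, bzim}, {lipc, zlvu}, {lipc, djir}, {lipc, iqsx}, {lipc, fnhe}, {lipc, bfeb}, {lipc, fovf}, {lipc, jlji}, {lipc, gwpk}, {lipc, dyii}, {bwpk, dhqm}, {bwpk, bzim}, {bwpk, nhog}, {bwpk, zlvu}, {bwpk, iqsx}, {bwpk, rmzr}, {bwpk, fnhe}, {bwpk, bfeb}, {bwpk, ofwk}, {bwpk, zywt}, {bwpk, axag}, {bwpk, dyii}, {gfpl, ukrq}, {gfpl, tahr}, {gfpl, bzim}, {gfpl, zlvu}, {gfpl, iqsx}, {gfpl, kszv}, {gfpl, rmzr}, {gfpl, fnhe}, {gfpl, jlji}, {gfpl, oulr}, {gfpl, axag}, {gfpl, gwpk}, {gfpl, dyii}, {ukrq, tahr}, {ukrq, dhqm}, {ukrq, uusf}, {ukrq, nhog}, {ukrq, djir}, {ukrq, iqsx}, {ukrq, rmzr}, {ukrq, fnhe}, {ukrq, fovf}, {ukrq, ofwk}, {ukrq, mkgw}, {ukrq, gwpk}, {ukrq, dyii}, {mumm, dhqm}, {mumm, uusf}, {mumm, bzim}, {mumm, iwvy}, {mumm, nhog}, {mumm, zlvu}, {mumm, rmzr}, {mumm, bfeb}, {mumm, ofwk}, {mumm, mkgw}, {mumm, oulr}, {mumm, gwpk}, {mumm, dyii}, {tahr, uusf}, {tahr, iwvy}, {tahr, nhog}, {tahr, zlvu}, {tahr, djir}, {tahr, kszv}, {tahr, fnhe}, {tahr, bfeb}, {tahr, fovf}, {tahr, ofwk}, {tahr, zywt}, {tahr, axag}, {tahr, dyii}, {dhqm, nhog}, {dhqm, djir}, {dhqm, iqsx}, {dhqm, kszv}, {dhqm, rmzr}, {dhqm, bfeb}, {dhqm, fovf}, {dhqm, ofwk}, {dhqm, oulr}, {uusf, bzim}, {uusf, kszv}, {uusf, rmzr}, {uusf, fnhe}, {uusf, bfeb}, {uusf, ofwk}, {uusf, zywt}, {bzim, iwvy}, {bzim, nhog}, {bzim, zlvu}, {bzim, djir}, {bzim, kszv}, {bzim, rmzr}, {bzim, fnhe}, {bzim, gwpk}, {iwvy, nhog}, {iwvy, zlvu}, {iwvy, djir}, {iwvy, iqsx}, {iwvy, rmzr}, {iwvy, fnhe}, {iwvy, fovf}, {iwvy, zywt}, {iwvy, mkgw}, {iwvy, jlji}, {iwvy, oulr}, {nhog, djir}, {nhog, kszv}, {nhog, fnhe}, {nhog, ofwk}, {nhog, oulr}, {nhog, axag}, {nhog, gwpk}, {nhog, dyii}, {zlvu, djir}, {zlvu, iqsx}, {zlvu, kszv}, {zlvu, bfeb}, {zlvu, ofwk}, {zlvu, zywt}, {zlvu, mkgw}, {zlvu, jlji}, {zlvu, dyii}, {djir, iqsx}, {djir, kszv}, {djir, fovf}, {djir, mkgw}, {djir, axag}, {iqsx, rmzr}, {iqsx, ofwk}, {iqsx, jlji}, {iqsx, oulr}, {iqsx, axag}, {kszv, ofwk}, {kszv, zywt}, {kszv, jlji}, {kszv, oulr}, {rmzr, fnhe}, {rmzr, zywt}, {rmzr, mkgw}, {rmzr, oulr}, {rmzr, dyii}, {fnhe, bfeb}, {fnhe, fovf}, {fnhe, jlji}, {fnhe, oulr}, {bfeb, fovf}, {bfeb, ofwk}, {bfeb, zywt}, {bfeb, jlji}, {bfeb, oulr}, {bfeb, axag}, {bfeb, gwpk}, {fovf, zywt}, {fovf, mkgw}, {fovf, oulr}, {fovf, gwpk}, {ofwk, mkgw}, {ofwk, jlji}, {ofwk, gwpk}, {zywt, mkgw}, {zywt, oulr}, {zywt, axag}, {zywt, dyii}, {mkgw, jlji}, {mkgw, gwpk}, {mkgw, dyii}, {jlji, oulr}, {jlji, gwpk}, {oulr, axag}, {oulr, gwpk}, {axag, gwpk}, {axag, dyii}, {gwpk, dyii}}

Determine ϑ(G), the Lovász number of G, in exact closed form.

Vertex ukrq has 18 neighbors: eskx, eaek, udqx, lipc, gfpl, tahr, dhqm, uusf, nhog, djir, iqsx, rmzr, fnhe, fovf, ofwk, mkgw, gwpk, dyii.
Vertex eskx has 18 neighbors: hpkl, bwig, gvvm, trim, udqx, lipc, gfpl, ukrq, mumm, dhqm, uusf, zlvu, iqsx, kszv, fovf, zywt, oulr, dyii.
N(zywt) = {hpkl, eskx, bjse, eaek, udqx, bwpk, tahr, uusf, iwvy, zlvu, kszv, rmzr, bfeb, fovf, mkgw, oulr, axag, dyii}, |N(zywt)| = 18.
deg(iqsx) = 18; N(iqsx) = {eskx, bwig, bjse, fmlc, udqx, lipc, bwpk, gfpl, ukrq, dhqm, iwvy, zlvu, djir, rmzr, ofwk, jlji, oulr, axag}.
18-regular, N=37; Paley(37): SR with (k,λ,μ)=(18,8,9).
The 3 distinct eigenvalues: [18.0, 2.54138, -3.54138].
λ_max=18, λ_min=-sqrt(37)/2 - 1/2; ϑ = −37·λ_min/(λ_max−λ_min) = sqrt(37).
Numerically 6.08276.

sqrt(37)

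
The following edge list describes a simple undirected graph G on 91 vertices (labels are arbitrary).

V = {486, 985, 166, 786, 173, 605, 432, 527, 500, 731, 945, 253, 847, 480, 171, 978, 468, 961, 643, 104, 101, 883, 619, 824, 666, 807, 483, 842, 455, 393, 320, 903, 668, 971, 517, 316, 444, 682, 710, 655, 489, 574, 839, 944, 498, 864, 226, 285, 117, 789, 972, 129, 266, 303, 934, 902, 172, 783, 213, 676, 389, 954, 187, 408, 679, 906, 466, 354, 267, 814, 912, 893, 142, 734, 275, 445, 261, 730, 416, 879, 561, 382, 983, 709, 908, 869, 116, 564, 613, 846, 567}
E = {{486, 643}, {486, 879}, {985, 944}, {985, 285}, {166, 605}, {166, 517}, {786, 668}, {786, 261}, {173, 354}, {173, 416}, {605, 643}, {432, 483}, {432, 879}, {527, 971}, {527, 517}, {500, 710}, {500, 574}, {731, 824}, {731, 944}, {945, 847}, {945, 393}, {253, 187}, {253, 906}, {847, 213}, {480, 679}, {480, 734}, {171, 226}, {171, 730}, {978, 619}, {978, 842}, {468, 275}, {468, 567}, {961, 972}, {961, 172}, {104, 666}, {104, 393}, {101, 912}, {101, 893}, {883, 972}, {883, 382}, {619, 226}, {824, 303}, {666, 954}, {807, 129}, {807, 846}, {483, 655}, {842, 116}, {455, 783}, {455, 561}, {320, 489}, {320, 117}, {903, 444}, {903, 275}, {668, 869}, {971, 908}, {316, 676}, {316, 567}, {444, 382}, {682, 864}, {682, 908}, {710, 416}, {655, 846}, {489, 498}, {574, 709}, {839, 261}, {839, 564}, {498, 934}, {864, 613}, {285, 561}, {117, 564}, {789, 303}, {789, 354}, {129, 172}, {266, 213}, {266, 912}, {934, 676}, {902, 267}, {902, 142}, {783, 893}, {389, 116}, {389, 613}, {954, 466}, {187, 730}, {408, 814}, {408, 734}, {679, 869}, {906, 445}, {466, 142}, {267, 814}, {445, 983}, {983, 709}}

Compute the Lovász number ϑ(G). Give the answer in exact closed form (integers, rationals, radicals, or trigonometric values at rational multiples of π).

Vertex 393 has 2 neighbors: 945, 104.
N(466) = {954, 142}, |N(466)| = 2.
Vertex 187 has 2 neighbors: 253, 730.
N(316) = {676, 567}, |N(316)| = 2.
G on 91 vertices is 2-regular; this is C_{91}, the 91-cycle.
A has 46 distinct eigenvalues ≈ [2.0, 1.99523, 1.98096, 1.95725, 1.92421, 1.882, 1.83082, 1.77091, 1.70257, 1.62611, 1.54191, 1.45035, 1.35189, 1.24698, 1.13613, 1.01987, 0.89874, 0.77333, 0.64424, 0.51208, 0.37748, 0.24107, 0.10352, -0.03452, -0.1724, -0.30946, -0.44504, -0.5785, -0.70921, -0.83654, -0.95987, -1.07864, -1.19226, -1.30021, -1.40196, -1.49702, -1.58495, -1.66533, -1.73778, -1.80194, -1.85751, -1.90424, -1.94188, -1.97028, -1.98928, -1.99881].
With N=91: ϑ(G) = 91·(-(-1)*2*cos(pi/91))/(2−(-2*cos(pi/91))) = 91*cos(pi/91)/(cos(pi/91) + 1).
= 45.4864… (decimal).
Sandwich: α(G)=45 ≤ ϑ(G)=91*cos(pi/91)/(cos(pi/91) + 1) ≤ χ(Ḡ)=46 (both strict).

91*cos(pi/91)/(cos(pi/91) + 1)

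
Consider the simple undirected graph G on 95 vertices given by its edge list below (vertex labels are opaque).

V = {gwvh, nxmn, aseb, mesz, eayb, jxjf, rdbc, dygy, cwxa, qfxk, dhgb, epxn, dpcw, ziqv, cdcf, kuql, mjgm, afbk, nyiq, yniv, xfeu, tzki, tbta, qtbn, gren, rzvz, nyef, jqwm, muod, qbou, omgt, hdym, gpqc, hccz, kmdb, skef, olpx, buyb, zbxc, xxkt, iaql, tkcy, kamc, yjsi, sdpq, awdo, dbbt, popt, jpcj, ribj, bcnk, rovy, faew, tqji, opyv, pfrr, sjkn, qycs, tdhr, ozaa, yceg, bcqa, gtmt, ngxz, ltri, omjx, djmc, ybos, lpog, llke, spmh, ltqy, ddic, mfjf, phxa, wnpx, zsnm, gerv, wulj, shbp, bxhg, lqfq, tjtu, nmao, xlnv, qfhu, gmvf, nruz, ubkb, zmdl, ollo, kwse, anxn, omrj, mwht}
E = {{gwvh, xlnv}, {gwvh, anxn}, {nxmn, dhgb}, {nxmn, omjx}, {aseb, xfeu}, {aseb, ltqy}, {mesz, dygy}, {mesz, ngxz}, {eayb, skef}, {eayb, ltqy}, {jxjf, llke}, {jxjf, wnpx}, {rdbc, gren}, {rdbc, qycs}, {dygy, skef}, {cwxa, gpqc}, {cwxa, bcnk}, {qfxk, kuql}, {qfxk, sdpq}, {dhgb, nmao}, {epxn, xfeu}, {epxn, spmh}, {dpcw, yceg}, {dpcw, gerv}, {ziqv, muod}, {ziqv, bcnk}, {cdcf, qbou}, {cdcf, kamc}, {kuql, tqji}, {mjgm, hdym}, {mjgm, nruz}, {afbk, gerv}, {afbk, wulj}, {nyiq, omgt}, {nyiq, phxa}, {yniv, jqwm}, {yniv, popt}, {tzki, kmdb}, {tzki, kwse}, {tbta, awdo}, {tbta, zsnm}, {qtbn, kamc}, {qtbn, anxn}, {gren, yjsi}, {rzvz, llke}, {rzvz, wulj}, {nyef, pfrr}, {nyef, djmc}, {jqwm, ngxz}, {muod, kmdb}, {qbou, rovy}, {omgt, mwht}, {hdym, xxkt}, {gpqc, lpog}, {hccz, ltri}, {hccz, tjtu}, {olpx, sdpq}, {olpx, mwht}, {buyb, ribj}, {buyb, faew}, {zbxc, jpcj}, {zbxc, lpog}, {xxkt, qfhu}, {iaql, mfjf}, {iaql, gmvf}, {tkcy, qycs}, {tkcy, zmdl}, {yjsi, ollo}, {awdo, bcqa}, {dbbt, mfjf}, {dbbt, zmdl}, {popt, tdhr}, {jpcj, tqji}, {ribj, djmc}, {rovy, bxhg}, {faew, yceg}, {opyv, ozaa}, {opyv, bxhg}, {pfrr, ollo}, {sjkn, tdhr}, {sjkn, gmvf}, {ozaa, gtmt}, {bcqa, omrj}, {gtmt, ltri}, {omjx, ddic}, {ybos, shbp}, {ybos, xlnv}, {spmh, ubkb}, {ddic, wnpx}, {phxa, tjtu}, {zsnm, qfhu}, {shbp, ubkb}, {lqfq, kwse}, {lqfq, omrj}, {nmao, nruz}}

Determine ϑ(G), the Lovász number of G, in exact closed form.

95*cos(pi/95)/(cos(pi/95) + 1)

N(ubkb) = {spmh, shbp}, |N(ubkb)| = 2.
N(omjx) = {nxmn, ddic}, |N(omjx)| = 2.
N(xxkt) = {hdym, qfhu}, |N(xxkt)| = 2.
deg(phxa) = 2; N(phxa) = {nyiq, tjtu}.
2-regular, N=95; this is C_{95}, the 95-cycle.
The 48 distinct eigenvalues: [2.0, 1.9956, 1.9825, 1.9608, 1.9304, 1.8916, 1.8446, 1.7895, 1.7265, 1.656, 1.5783, 1.4936, 1.4025, 1.3052, 1.2022, 1.0939, 0.9808, 0.8635, 0.7424, 0.618, 0.491, 0.3618, 0.231, 0.0992, -0.0331, -0.1652, -0.2965, -0.4266, -0.5548, -0.6806, -0.8034, -0.9227, -1.0379, -1.1487, -1.2544, -1.3546, -1.4489, -1.5368, -1.618, -1.6922, -1.7589, -1.818, -1.8691, -1.9121, -1.9467, -1.9727, -1.9902, -1.9989].
Lovász (edge-transitive): ϑ = −95·(-2*cos(pi/95))/((2)−(-2*cos(pi/95))) = 95*cos(pi/95)/(cos(pi/95) + 1).
= 47.487011… (decimal).
Lovász sandwich 47 ≤ 95*cos(pi/95)/(cos(pi/95) + 1) ≤ 48: both strict.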